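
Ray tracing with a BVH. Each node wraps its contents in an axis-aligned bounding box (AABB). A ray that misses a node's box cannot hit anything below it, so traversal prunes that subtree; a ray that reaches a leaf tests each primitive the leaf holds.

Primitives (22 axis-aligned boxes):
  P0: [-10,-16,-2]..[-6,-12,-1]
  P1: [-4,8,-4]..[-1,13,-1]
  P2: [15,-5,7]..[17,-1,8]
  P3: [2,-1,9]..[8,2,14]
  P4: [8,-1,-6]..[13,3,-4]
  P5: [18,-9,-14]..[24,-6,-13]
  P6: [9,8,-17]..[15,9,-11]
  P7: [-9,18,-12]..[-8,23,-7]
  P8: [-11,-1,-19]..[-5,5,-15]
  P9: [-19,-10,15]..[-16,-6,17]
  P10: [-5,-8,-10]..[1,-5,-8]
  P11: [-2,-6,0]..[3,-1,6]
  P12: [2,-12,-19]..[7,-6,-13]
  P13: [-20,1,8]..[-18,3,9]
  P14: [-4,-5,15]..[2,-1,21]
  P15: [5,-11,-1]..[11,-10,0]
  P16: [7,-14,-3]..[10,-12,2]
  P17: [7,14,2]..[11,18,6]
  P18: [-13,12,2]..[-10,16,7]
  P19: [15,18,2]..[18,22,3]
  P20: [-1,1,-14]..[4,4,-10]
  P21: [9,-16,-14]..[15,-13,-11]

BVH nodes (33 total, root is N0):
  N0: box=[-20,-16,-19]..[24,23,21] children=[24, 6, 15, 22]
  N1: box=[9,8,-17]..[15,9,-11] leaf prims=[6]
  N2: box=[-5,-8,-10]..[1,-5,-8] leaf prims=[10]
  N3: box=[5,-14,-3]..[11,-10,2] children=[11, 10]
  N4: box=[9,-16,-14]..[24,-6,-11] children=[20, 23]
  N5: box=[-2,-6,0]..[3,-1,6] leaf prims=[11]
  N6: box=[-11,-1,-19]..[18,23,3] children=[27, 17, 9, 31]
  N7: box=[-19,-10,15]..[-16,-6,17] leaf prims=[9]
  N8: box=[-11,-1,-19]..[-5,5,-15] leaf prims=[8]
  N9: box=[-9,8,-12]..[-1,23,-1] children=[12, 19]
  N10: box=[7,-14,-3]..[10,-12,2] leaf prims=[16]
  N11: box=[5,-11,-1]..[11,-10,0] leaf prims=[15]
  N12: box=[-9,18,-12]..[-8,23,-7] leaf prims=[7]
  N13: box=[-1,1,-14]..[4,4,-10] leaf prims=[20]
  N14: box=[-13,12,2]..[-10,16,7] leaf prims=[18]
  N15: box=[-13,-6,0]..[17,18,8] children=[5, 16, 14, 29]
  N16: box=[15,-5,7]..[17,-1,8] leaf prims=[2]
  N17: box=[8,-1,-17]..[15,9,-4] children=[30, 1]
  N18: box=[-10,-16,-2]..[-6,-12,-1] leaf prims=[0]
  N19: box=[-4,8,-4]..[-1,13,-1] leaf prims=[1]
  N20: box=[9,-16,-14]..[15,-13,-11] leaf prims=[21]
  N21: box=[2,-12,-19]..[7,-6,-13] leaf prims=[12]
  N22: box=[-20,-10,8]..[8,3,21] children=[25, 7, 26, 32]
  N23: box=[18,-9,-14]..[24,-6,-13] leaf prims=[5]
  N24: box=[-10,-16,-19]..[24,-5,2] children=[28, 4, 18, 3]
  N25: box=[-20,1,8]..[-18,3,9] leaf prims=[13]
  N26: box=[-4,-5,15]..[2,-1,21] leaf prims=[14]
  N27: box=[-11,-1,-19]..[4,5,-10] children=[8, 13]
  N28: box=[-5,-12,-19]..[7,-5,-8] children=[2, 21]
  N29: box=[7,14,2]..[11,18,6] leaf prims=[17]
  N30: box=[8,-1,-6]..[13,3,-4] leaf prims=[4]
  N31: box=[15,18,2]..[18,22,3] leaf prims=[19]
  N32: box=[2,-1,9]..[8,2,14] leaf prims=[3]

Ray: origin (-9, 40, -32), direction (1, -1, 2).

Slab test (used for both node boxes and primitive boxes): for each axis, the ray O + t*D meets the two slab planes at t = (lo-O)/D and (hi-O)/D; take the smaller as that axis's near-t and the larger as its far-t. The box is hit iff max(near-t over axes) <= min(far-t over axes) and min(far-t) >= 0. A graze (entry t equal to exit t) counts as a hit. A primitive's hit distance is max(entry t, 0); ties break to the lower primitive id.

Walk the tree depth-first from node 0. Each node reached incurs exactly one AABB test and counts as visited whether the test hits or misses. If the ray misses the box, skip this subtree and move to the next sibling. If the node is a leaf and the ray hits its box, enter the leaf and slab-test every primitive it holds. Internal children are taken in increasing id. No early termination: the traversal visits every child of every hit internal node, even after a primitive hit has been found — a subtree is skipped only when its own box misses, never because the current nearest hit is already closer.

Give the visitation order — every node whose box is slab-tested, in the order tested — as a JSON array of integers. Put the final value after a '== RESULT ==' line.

Walk:
N0 x:[-11,33] y:[17,56] z:[13/2,53/2] -> hit [17,53/2], descend [6, 15, 22, 24]
  N6 x:[-2,27] y:[17,41] z:[13/2,35/2] -> hit [17,35/2], descend [9, 17, 27, 31]
    N9 x:[0,8] y:[17,32] z:[10,31/2] -> miss, prune
    N17 x:[17,24] y:[31,41] z:[15/2,14] -> miss, prune
    N27 x:[-2,13] y:[35,41] z:[13/2,11] -> miss, prune
    N31 x:[24,27] y:[18,22] z:[17,35/2] -> miss, prune
  N15 x:[-4,26] y:[22,46] z:[16,20] -> miss, prune
  N22 x:[-11,17] y:[37,50] z:[20,53/2] -> miss, prune
  N24 x:[-1,33] y:[45,56] z:[13/2,17] -> miss, prune

Summary -> nodes [0, 6, 9, 17, 27, 31, 15, 22, 24]; box-tests=9; leaf-entries=0; first=miss

== RESULT ==
[0, 6, 9, 17, 27, 31, 15, 22, 24]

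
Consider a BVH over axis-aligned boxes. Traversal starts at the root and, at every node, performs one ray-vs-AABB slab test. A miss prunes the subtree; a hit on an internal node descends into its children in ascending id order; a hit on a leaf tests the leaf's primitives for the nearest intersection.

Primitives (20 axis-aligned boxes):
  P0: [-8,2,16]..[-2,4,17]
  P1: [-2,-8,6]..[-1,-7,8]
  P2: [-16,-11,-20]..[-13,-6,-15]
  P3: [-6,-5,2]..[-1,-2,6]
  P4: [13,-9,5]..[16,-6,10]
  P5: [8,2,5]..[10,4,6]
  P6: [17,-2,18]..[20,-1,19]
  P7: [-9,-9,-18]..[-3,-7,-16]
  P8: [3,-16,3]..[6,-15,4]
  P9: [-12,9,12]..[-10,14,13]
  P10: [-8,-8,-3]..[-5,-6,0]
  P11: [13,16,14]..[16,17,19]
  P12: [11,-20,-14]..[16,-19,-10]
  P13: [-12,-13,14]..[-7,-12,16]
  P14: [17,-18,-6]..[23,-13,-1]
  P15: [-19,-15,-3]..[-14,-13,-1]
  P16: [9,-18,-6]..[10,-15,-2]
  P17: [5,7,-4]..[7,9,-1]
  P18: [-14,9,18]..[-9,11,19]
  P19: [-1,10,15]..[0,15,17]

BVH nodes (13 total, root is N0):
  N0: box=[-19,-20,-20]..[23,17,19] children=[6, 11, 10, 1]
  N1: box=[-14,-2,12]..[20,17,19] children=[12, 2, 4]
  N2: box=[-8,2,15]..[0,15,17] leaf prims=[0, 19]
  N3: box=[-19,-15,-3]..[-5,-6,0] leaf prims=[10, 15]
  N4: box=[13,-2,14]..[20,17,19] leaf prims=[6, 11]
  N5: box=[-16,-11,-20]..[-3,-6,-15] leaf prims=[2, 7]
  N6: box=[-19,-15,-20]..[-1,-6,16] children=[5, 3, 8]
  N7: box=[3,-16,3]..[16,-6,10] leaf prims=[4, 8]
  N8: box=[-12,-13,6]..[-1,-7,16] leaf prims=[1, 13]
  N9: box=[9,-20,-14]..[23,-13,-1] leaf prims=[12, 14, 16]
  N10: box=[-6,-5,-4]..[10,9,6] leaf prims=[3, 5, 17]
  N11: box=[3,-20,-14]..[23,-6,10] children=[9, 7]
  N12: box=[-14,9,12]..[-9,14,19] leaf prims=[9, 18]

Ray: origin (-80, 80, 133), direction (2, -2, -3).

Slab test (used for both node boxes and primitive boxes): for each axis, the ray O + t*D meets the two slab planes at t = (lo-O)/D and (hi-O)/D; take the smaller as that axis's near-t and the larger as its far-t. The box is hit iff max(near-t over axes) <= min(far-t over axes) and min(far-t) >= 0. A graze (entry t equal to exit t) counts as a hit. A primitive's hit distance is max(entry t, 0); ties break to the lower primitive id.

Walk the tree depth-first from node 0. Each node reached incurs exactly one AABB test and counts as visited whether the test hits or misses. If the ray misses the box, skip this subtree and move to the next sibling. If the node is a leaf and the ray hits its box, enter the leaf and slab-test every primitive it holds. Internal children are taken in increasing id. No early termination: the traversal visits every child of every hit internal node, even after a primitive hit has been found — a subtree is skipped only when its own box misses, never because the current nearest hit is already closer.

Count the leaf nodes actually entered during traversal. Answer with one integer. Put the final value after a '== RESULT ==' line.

Trace the traversal:
N0 x:[61/2,103/2] y:[63/2,50] z:[38,51] -> hit [38,50], descend [1, 6, 10, 11]
  N1 x:[33,50] y:[63/2,41] z:[38,121/3] -> hit [38,121/3], descend [2, 4, 12]
    N2 x:[36,40] y:[65/2,39] z:[116/3,118/3] -> hit [116/3,39] leaf, test {P0@t=116/3, P19(miss)}
    N4 x:[93/2,50] y:[63/2,41] z:[38,119/3] -> miss, prune
    N12 x:[33,71/2] y:[33,71/2] z:[38,121/3] -> miss, prune
  N6 x:[61/2,79/2] y:[43,95/2] z:[39,51] -> miss, prune
  N10 x:[37,45] y:[71/2,85/2] z:[127/3,137/3] -> hit [127/3,85/2] leaf, test {P3(miss), P5(miss), P17(miss)}
  N11 x:[83/2,103/2] y:[43,50] z:[41,49] -> hit [43,49], descend [7, 9]
    N7 x:[83/2,48] y:[43,48] z:[41,130/3] -> hit [43,130/3] leaf, test {P4(miss), P8(miss)}
    N9 x:[89/2,103/2] y:[93/2,50] z:[134/3,49] -> hit [93/2,49] leaf, test {P12(miss), P14(miss), P16(miss)}

Visited [0, 1, 2, 4, 12, 6, 10, 11, 7, 9]. Tests: 10 box, 4 leaf. Nearest: P0.

== RESULT ==
4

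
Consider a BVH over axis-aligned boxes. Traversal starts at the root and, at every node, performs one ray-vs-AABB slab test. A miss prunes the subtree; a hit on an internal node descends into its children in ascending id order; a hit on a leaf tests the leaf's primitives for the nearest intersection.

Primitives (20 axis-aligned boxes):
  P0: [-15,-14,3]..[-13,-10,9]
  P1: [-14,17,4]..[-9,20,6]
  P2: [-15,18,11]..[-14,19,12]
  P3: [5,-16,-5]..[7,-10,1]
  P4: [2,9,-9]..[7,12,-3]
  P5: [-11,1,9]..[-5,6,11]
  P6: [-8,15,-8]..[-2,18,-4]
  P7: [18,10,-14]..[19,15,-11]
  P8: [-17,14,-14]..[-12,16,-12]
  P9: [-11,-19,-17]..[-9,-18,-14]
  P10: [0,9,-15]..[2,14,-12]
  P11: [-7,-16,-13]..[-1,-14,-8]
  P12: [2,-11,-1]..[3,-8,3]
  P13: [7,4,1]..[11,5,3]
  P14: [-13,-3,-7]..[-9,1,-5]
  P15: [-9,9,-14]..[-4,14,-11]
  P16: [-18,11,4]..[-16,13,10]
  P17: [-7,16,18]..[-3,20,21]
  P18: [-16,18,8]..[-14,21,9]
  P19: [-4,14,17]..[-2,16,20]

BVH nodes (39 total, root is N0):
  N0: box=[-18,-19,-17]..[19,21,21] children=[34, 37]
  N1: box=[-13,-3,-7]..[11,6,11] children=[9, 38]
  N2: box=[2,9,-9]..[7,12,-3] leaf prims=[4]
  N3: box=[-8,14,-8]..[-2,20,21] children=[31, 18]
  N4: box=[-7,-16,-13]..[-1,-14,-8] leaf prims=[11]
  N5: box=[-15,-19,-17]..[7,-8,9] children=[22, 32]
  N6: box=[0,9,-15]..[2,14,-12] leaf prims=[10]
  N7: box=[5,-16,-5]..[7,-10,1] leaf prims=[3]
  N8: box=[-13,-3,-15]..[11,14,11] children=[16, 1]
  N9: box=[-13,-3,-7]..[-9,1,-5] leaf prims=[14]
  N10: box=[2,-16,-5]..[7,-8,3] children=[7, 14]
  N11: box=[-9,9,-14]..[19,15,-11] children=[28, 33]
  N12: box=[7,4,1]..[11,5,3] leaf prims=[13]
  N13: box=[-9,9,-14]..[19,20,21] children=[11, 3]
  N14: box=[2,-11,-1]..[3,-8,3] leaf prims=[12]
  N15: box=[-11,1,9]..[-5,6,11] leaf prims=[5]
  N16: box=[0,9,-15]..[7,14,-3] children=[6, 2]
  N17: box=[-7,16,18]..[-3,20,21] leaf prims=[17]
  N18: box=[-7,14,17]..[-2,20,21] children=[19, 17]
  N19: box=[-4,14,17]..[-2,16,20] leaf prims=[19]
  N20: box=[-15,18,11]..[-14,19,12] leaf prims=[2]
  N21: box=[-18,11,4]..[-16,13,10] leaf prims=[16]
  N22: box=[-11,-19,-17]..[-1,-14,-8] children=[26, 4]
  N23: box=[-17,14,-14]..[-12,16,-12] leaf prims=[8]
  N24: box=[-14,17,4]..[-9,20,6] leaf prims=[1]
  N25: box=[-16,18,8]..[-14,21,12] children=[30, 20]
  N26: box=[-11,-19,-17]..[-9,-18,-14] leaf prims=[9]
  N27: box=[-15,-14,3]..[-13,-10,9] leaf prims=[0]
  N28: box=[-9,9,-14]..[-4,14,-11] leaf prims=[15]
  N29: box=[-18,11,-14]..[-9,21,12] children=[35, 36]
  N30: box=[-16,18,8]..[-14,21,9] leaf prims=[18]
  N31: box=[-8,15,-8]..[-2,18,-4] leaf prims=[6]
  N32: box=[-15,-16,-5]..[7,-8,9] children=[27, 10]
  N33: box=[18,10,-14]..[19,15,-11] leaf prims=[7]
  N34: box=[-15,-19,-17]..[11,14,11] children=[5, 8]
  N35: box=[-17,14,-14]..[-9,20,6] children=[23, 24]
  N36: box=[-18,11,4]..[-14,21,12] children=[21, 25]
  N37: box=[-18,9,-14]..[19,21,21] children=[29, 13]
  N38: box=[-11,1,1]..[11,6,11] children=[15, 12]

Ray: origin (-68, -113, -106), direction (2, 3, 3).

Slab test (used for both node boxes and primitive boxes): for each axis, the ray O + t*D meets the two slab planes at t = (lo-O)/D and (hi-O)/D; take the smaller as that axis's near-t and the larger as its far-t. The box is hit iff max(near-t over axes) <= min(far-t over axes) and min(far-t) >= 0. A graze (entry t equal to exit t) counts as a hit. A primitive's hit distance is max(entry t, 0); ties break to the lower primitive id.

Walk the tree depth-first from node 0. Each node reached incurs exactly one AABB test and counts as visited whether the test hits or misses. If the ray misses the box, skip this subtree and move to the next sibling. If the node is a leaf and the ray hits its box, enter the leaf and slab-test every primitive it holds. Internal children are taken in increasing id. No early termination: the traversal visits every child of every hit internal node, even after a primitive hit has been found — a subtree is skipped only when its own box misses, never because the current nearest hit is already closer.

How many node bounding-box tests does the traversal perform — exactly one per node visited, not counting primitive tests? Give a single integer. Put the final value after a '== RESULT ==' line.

Trace the traversal:
N0 x:[25,87/2] y:[94/3,134/3] z:[89/3,127/3] -> hit [94/3,127/3], descend [34, 37]
  N34 x:[53/2,79/2] y:[94/3,127/3] z:[89/3,39] -> hit [94/3,39], descend [5, 8]
    N5 x:[53/2,75/2] y:[94/3,35] z:[89/3,115/3] -> hit [94/3,35], descend [22, 32]
      N22 x:[57/2,67/2] y:[94/3,33] z:[89/3,98/3] -> hit [94/3,98/3], descend [4, 26]
        N4 x:[61/2,67/2] y:[97/3,33] z:[31,98/3] -> hit [97/3,98/3] leaf, test {P11@t=97/3}
        N26 x:[57/2,59/2] y:[94/3,95/3] z:[89/3,92/3] -> miss, prune
      N32 x:[53/2,75/2] y:[97/3,35] z:[101/3,115/3] -> hit [101/3,35], descend [10, 27]
        N10 x:[35,75/2] y:[97/3,35] z:[101/3,109/3] -> hit [35,35], descend [7, 14]
          N7 x:[73/2,75/2] y:[97/3,103/3] z:[101/3,107/3] -> miss, prune
          N14 x:[35,71/2] y:[34,35] z:[35,109/3] -> hit [35,35] leaf, test {P12@t=35}
        N27 x:[53/2,55/2] y:[33,103/3] z:[109/3,115/3] -> miss, prune
    N8 x:[55/2,79/2] y:[110/3,127/3] z:[91/3,39] -> hit [110/3,39], descend [1, 16]
      N1 x:[55/2,79/2] y:[110/3,119/3] z:[33,39] -> hit [110/3,39], descend [9, 38]
        N9 x:[55/2,59/2] y:[110/3,38] z:[33,101/3] -> miss, prune
        N38 x:[57/2,79/2] y:[38,119/3] z:[107/3,39] -> hit [38,39], descend [12, 15]
          N12 x:[75/2,79/2] y:[39,118/3] z:[107/3,109/3] -> miss, prune
          N15 x:[57/2,63/2] y:[38,119/3] z:[115/3,39] -> miss, prune
      N16 x:[34,75/2] y:[122/3,127/3] z:[91/3,103/3] -> miss, prune
  N37 x:[25,87/2] y:[122/3,134/3] z:[92/3,127/3] -> hit [122/3,127/3], descend [13, 29]
    N13 x:[59/2,87/2] y:[122/3,133/3] z:[92/3,127/3] -> hit [122/3,127/3], descend [3, 11]
      N3 x:[30,33] y:[127/3,133/3] z:[98/3,127/3] -> miss, prune
      N11 x:[59/2,87/2] y:[122/3,128/3] z:[92/3,95/3] -> miss, prune
    N29 x:[25,59/2] y:[124/3,134/3] z:[92/3,118/3] -> miss, prune

order=[0, 34, 5, 22, 4, 26, 32, 10, 7, 14, 27, 8, 1, 9, 38, 12, 15, 16, 37, 13, 3, 11, 29]  |boxes|=23  |leaves|=2  hit=P11

== RESULT ==
23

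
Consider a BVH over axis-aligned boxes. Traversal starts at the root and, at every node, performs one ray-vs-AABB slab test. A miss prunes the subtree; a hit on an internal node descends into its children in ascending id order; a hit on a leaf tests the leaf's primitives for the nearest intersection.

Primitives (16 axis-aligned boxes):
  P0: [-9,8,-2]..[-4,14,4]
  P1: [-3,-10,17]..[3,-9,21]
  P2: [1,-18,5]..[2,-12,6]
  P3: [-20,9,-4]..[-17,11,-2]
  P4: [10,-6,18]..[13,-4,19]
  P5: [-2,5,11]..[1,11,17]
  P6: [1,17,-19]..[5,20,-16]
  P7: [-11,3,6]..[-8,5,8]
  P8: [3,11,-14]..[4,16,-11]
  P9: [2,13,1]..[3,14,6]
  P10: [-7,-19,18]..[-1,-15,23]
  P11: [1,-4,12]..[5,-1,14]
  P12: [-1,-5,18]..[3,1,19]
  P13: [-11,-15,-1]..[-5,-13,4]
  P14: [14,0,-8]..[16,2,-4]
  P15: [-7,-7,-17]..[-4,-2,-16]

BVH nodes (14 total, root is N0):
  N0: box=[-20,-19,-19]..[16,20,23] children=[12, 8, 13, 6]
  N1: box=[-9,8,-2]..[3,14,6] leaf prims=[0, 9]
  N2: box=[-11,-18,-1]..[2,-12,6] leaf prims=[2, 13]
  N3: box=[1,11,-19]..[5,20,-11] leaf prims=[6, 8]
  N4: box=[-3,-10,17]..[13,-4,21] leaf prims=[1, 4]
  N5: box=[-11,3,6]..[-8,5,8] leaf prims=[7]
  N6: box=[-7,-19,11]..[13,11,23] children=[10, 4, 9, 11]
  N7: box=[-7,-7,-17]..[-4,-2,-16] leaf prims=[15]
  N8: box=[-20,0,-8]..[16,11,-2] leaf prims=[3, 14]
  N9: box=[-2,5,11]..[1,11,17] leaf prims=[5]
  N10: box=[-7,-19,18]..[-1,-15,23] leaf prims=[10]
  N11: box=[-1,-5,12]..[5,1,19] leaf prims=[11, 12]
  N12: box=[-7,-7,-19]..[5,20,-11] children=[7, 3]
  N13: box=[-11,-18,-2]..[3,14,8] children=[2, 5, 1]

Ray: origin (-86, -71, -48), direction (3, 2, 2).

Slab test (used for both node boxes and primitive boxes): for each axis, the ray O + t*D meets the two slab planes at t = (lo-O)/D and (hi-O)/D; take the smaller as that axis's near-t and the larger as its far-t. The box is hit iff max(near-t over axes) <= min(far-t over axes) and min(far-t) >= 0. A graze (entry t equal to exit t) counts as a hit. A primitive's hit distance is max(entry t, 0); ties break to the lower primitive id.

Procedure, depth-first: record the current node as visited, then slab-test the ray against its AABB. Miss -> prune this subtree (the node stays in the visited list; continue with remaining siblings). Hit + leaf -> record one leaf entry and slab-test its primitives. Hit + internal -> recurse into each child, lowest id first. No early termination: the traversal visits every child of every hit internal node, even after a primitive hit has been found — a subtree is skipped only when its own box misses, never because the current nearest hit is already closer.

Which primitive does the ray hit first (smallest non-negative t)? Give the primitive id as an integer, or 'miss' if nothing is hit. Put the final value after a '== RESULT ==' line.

Traverse from the root:
N0 x:[22,34] y:[26,91/2] z:[29/2,71/2] -> hit [26,34], descend [6, 8, 12, 13]
  N6 x:[79/3,33] y:[26,41] z:[59/2,71/2] -> hit [59/2,33], descend [4, 9, 10, 11]
    N4 x:[83/3,33] y:[61/2,67/2] z:[65/2,69/2] -> hit [65/2,33] leaf, test {P1(miss), P4@t=33}
    N9 x:[28,29] y:[38,41] z:[59/2,65/2] -> miss, prune
    N10 x:[79/3,85/3] y:[26,28] z:[33,71/2] -> miss, prune
    N11 x:[85/3,91/3] y:[33,36] z:[30,67/2] -> miss, prune
  N8 x:[22,34] y:[71/2,41] z:[20,23] -> miss, prune
  N12 x:[79/3,91/3] y:[32,91/2] z:[29/2,37/2] -> miss, prune
  N13 x:[25,89/3] y:[53/2,85/2] z:[23,28] -> hit [53/2,28], descend [1, 2, 5]
    N1 x:[77/3,89/3] y:[79/2,85/2] z:[23,27] -> miss, prune
    N2 x:[25,88/3] y:[53/2,59/2] z:[47/2,27] -> hit [53/2,27] leaf, test {P2(miss), P13(miss)}
    N5 x:[25,26] y:[37,38] z:[27,28] -> miss, prune

12 AABB tests over nodes [0, 6, 4, 9, 10, 11, 8, 12, 13, 1, 2, 5]; 2 leaves entered; closest P4.

== RESULT ==
4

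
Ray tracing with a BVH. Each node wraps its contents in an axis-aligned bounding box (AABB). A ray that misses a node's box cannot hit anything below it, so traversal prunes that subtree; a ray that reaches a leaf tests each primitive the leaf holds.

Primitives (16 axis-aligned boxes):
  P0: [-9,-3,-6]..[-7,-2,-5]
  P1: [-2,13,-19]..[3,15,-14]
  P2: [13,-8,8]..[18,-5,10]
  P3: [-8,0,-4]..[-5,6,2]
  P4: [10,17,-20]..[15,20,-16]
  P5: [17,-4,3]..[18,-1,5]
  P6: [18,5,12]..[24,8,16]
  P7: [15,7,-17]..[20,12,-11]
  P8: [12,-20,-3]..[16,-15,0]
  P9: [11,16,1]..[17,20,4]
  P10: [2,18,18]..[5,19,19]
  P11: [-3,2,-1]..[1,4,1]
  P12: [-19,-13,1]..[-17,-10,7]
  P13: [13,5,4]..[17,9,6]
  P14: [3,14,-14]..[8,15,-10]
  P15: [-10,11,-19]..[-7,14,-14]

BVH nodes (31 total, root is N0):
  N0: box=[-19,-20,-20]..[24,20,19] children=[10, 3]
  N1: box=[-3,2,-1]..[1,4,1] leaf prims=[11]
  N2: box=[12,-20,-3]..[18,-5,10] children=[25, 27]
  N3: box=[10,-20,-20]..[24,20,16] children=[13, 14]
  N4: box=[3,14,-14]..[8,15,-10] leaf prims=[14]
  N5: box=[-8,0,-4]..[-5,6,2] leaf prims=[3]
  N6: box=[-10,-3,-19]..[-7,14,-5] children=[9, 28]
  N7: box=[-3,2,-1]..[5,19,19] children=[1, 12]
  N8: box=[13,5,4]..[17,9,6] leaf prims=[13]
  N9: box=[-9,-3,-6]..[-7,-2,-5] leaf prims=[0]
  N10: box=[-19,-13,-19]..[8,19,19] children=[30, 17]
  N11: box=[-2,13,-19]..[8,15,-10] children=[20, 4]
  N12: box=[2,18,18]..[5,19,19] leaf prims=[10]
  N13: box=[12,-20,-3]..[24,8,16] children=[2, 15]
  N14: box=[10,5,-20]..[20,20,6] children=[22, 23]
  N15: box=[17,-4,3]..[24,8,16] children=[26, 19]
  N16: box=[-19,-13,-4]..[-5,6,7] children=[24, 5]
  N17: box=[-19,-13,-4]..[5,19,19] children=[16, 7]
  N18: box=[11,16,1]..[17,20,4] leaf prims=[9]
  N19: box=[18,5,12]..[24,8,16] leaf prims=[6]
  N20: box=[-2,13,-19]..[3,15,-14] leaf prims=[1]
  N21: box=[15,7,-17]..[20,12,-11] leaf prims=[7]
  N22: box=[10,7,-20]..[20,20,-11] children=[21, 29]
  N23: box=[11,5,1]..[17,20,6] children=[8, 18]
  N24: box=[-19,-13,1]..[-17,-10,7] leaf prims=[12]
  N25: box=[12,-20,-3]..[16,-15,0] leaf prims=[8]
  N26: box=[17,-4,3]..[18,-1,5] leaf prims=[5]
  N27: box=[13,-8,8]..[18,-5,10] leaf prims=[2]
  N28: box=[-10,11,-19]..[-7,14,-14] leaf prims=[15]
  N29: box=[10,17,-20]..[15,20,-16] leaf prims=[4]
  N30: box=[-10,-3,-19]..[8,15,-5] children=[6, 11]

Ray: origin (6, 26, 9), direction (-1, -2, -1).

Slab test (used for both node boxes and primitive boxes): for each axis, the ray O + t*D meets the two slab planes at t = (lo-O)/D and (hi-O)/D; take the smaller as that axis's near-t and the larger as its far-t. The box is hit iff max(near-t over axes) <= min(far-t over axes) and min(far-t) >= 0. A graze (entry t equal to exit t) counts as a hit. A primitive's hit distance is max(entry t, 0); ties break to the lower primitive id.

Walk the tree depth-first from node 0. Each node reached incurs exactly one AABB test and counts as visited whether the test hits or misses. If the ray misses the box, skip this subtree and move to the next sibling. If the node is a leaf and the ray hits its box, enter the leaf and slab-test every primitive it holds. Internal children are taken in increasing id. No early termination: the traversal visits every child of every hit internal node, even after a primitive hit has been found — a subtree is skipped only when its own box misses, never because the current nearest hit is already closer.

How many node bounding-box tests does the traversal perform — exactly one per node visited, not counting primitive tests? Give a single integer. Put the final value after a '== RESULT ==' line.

Walk:
N0 x:[-18,25] y:[3,23] z:[-10,29] -> hit [3,23], descend [3, 10]
  N3 x:[-18,-4] y:[3,23] z:[-7,29] -> miss, prune
  N10 x:[-2,25] y:[7/2,39/2] z:[-10,28] -> hit [7/2,39/2], descend [17, 30]
    N17 x:[1,25] y:[7/2,39/2] z:[-10,13] -> hit [7/2,13], descend [7, 16]
      N7 x:[1,9] y:[7/2,12] z:[-10,10] -> hit [7/2,9], descend [1, 12]
        N1 x:[5,9] y:[11,12] z:[8,10] -> miss, prune
        N12 x:[1,4] y:[7/2,4] z:[-10,-9] -> miss, prune
      N16 x:[11,25] y:[10,39/2] z:[2,13] -> hit [11,13], descend [5, 24]
        N5 x:[11,14] y:[10,13] z:[7,13] -> hit [11,13] leaf, test {P3@t=11}
        N24 x:[23,25] y:[18,39/2] z:[2,8] -> miss, prune
    N30 x:[-2,16] y:[11/2,29/2] z:[14,28] -> hit [14,29/2], descend [6, 11]
      N6 x:[13,16] y:[6,29/2] z:[14,28] -> hit [14,29/2], descend [9, 28]
        N9 x:[13,15] y:[14,29/2] z:[14,15] -> hit [14,29/2] leaf, test {P0@t=14}
        N28 x:[13,16] y:[6,15/2] z:[23,28] -> miss, prune
      N11 x:[-2,8] y:[11/2,13/2] z:[19,28] -> miss, prune

15 AABB tests over nodes [0, 3, 10, 17, 7, 1, 12, 16, 5, 24, 30, 6, 9, 28, 11]; 2 leaves entered; closest P3.

== RESULT ==
15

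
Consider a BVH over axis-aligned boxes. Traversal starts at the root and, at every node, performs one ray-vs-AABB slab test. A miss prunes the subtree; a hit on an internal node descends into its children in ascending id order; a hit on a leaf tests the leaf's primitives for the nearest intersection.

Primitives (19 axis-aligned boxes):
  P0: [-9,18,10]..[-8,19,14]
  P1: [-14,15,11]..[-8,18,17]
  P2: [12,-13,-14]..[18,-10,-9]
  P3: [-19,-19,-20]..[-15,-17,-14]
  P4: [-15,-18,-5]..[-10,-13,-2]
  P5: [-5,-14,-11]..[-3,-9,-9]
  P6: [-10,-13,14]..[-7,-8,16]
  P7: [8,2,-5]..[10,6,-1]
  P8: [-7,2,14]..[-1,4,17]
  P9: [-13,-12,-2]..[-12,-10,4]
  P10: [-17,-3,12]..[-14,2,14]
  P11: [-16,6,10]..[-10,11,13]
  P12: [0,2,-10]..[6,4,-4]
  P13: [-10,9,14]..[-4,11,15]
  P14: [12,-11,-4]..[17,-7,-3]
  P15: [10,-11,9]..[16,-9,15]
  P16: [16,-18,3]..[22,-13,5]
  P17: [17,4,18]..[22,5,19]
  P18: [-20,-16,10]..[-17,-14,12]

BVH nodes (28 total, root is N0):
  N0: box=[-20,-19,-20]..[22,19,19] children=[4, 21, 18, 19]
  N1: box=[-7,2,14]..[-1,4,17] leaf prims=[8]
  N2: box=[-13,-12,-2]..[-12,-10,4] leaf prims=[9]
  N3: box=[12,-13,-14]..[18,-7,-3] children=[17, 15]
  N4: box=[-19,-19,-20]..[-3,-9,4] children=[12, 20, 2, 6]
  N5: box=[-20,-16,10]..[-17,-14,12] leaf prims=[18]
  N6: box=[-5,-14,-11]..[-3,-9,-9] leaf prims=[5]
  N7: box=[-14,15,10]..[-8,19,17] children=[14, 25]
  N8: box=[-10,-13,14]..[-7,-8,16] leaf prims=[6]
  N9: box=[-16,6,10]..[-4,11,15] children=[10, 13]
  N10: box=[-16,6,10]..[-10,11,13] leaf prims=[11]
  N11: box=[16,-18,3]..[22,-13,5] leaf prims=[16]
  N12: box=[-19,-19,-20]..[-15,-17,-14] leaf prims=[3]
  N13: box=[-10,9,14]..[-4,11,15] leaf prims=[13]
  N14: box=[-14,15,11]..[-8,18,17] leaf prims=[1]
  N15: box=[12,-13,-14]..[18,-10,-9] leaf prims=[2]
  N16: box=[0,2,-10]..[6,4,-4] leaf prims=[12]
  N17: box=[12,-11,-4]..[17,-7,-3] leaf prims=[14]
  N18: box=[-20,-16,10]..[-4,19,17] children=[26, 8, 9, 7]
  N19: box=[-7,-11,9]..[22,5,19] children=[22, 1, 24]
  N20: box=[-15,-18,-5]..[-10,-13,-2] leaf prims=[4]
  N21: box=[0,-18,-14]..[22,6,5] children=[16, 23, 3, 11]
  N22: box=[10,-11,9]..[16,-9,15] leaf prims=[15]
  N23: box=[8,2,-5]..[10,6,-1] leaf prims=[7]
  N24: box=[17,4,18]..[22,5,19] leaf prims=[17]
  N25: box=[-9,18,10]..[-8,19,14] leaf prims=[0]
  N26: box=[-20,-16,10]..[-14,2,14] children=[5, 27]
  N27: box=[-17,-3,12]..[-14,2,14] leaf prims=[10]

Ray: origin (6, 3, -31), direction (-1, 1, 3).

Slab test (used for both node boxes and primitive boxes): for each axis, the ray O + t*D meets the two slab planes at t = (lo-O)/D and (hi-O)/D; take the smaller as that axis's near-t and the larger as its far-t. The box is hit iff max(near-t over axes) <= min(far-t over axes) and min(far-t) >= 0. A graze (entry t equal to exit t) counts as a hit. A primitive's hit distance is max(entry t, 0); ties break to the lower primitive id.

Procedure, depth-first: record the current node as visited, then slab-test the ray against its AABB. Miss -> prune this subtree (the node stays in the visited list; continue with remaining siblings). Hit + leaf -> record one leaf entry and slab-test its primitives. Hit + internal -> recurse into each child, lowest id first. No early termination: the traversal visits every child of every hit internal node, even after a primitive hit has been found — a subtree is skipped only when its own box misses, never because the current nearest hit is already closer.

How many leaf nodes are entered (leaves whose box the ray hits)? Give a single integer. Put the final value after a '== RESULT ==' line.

Trace the traversal:
N0 x:[-16,26] y:[-22,16] z:[11/3,50/3] -> hit [11/3,16], descend [4, 18, 19, 21]
  N4 x:[9,25] y:[-22,-12] z:[11/3,35/3] -> miss, prune
  N18 x:[10,26] y:[-19,16] z:[41/3,16] -> hit [41/3,16], descend [7, 8, 9, 26]
    N7 x:[14,20] y:[12,16] z:[41/3,16] -> hit [14,16], descend [14, 25]
      N14 x:[14,20] y:[12,15] z:[14,16] -> hit [14,15] leaf, test {P1@t=14}
      N25 x:[14,15] y:[15,16] z:[41/3,15] -> hit [15,15] leaf, test {P0@t=15}
    N8 x:[13,16] y:[-16,-11] z:[15,47/3] -> miss, prune
    N9 x:[10,22] y:[3,8] z:[41/3,46/3] -> miss, prune
    N26 x:[20,26] y:[-19,-1] z:[41/3,15] -> miss, prune
  N19 x:[-16,13] y:[-14,2] z:[40/3,50/3] -> miss, prune
  N21 x:[-16,6] y:[-21,3] z:[17/3,12] -> miss, prune

order=[0, 4, 18, 7, 14, 25, 8, 9, 26, 19, 21]  |boxes|=11  |leaves|=2  hit=P1

== RESULT ==
2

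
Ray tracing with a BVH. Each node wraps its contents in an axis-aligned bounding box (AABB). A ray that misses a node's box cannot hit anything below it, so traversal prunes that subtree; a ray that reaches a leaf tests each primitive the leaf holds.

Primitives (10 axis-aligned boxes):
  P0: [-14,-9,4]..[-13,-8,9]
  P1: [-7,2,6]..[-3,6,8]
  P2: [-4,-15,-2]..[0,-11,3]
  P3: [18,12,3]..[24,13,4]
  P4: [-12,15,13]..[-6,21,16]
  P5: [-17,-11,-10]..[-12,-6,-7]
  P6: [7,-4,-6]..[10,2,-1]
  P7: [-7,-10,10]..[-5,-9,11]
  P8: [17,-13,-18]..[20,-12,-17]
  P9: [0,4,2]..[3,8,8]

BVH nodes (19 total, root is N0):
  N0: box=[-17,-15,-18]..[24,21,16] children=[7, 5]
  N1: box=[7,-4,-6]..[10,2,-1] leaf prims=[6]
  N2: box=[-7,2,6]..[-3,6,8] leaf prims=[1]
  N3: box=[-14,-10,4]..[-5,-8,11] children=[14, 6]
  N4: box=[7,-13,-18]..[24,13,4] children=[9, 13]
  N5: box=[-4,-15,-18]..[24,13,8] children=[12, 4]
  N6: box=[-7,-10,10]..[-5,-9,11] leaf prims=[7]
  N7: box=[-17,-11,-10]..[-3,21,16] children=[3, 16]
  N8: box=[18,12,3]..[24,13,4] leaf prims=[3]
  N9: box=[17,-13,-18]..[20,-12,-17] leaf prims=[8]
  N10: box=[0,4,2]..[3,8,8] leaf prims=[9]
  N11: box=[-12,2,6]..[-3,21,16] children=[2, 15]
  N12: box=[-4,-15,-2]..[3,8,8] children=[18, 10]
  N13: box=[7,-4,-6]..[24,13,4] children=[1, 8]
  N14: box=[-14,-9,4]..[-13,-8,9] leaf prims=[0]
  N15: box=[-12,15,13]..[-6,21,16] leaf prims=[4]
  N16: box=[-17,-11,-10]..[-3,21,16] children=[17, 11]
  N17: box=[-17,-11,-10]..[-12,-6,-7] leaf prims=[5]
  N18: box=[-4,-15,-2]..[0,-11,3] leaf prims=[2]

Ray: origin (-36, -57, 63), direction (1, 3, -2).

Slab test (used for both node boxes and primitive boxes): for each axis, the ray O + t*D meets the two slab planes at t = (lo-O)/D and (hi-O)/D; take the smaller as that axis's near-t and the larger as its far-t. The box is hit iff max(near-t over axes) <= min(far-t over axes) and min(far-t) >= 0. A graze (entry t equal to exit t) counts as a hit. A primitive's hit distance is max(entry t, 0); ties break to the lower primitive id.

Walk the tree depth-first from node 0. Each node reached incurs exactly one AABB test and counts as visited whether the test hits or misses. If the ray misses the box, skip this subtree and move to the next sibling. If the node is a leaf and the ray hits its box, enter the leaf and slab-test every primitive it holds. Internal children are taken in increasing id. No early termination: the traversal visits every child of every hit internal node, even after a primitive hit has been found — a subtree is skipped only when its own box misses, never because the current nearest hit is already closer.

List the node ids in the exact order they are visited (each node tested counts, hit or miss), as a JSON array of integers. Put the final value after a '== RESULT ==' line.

Walk:
N0 x:[19,60] y:[14,26] z:[47/2,81/2] -> hit [47/2,26], descend [5, 7]
  N5 x:[32,60] y:[14,70/3] z:[55/2,81/2] -> miss, prune
  N7 x:[19,33] y:[46/3,26] z:[47/2,73/2] -> hit [47/2,26], descend [3, 16]
    N3 x:[22,31] y:[47/3,49/3] z:[26,59/2] -> miss, prune
    N16 x:[19,33] y:[46/3,26] z:[47/2,73/2] -> hit [47/2,26], descend [11, 17]
      N11 x:[24,33] y:[59/3,26] z:[47/2,57/2] -> hit [24,26], descend [2, 15]
        N2 x:[29,33] y:[59/3,21] z:[55/2,57/2] -> miss, prune
        N15 x:[24,30] y:[24,26] z:[47/2,25] -> hit [24,25] leaf, test {P4@t=24}
      N17 x:[19,24] y:[46/3,17] z:[35,73/2] -> miss, prune

Summary -> nodes [0, 5, 7, 3, 16, 11, 2, 15, 17]; box-tests=9; leaf-entries=1; first=P4

== RESULT ==
[0, 5, 7, 3, 16, 11, 2, 15, 17]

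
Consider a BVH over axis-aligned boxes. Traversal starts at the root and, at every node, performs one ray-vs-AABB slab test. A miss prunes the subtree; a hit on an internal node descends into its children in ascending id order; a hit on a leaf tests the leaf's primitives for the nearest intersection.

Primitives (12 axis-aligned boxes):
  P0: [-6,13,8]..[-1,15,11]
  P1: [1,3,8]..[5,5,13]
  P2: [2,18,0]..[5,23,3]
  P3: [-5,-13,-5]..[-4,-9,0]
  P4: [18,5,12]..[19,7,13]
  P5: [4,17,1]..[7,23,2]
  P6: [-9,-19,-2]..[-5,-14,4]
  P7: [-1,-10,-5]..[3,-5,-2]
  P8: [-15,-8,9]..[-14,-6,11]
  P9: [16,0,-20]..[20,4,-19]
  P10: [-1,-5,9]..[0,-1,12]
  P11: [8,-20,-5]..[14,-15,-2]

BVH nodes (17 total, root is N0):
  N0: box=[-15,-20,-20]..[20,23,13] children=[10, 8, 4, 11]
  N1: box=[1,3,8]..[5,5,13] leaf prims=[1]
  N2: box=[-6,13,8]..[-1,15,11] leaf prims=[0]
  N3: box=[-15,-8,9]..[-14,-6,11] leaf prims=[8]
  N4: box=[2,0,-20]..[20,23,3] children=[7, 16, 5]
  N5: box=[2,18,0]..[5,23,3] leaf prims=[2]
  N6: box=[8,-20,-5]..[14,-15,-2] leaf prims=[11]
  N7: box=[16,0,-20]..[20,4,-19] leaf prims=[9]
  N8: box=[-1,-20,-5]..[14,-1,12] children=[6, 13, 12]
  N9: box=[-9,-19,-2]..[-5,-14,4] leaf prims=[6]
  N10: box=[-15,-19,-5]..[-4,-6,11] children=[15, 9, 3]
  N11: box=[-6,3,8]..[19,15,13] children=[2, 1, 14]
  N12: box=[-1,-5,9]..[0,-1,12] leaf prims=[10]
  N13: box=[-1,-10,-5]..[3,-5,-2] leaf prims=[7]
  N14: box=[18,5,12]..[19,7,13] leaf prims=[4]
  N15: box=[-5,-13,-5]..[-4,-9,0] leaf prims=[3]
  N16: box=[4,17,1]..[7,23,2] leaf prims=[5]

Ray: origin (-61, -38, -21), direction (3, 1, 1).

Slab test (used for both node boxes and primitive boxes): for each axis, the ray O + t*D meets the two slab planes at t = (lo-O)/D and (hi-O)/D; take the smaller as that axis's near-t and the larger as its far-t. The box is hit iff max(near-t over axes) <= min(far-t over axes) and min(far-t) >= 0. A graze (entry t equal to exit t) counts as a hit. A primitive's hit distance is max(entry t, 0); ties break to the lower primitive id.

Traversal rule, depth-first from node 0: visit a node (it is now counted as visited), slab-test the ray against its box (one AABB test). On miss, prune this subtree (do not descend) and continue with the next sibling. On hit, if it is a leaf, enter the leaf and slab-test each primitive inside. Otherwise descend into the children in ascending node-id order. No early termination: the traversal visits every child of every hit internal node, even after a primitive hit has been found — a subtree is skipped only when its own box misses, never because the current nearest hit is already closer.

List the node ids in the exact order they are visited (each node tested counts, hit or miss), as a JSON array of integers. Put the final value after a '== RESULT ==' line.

Traverse from the root:
N0 x:[46/3,27] y:[18,61] z:[1,34] -> hit [18,27], descend [4, 8, 10, 11]
  N4 x:[21,27] y:[38,61] z:[1,24] -> miss, prune
  N8 x:[20,25] y:[18,37] z:[16,33] -> hit [20,25], descend [6, 12, 13]
    N6 x:[23,25] y:[18,23] z:[16,19] -> miss, prune
    N12 x:[20,61/3] y:[33,37] z:[30,33] -> miss, prune
    N13 x:[20,64/3] y:[28,33] z:[16,19] -> miss, prune
  N10 x:[46/3,19] y:[19,32] z:[16,32] -> hit [19,19], descend [3, 9, 15]
    N3 x:[46/3,47/3] y:[30,32] z:[30,32] -> miss, prune
    N9 x:[52/3,56/3] y:[19,24] z:[19,25] -> miss, prune
    N15 x:[56/3,19] y:[25,29] z:[16,21] -> miss, prune
  N11 x:[55/3,80/3] y:[41,53] z:[29,34] -> miss, prune

order=[0, 4, 8, 6, 12, 13, 10, 3, 9, 15, 11]  |boxes|=11  |leaves|=0  hit=miss

== RESULT ==
[0, 4, 8, 6, 12, 13, 10, 3, 9, 15, 11]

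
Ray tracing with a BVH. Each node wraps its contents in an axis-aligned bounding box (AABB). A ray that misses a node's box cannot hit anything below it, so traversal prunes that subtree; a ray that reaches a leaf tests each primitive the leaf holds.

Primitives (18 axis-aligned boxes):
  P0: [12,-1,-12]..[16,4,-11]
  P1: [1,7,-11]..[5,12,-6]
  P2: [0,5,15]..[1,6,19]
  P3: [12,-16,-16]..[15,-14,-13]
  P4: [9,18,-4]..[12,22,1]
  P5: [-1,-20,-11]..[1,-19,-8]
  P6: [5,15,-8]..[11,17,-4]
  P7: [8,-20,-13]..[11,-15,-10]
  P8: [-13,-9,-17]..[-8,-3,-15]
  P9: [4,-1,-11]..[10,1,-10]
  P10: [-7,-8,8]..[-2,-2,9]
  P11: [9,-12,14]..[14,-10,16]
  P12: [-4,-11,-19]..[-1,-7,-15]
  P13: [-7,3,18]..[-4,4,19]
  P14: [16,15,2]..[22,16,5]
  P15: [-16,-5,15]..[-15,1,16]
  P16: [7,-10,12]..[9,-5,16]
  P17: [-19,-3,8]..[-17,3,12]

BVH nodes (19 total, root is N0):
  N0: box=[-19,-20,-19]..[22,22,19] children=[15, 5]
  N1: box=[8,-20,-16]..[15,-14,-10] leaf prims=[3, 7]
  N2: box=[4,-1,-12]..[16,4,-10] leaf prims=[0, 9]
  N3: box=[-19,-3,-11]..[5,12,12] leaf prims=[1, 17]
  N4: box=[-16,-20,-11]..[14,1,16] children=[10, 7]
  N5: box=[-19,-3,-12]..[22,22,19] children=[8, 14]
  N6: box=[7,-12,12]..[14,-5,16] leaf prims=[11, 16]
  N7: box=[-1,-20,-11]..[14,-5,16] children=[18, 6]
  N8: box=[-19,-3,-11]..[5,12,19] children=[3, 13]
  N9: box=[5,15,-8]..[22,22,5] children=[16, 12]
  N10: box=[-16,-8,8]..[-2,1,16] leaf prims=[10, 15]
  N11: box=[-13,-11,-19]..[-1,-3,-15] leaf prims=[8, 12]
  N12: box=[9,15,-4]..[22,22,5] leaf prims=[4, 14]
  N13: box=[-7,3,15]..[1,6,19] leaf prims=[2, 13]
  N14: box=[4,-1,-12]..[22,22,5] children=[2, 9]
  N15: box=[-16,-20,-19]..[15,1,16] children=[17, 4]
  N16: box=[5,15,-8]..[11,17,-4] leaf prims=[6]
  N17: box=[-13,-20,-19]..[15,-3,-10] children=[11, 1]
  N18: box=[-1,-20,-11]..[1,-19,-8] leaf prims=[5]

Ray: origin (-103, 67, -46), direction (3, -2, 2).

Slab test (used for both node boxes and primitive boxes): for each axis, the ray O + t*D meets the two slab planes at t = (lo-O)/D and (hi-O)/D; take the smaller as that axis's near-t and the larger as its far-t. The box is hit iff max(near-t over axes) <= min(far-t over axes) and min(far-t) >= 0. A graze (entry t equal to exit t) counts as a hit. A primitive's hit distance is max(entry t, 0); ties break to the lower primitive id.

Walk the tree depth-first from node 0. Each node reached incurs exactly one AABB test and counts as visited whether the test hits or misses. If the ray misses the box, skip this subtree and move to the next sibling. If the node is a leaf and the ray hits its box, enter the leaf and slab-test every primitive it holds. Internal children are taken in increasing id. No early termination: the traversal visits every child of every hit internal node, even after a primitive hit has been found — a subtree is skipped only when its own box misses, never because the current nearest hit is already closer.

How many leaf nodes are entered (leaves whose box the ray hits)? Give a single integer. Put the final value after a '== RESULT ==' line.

Walk:
N0 x:[28,125/3] y:[45/2,87/2] z:[27/2,65/2] -> hit [28,65/2], descend [5, 15]
  N5 x:[28,125/3] y:[45/2,35] z:[17,65/2] -> hit [28,65/2], descend [8, 14]
    N8 x:[28,36] y:[55/2,35] z:[35/2,65/2] -> hit [28,65/2], descend [3, 13]
      N3 x:[28,36] y:[55/2,35] z:[35/2,29] -> hit [28,29] leaf, test {P1(miss), P17(miss)}
      N13 x:[32,104/3] y:[61/2,32] z:[61/2,65/2] -> hit [32,32] leaf, test {P2(miss), P13@t=32}
    N14 x:[107/3,125/3] y:[45/2,34] z:[17,51/2] -> miss, prune
  N15 x:[29,118/3] y:[33,87/2] z:[27/2,31] -> miss, prune

order=[0, 5, 8, 3, 13, 14, 15]  |boxes|=7  |leaves|=2  hit=P13

== RESULT ==
2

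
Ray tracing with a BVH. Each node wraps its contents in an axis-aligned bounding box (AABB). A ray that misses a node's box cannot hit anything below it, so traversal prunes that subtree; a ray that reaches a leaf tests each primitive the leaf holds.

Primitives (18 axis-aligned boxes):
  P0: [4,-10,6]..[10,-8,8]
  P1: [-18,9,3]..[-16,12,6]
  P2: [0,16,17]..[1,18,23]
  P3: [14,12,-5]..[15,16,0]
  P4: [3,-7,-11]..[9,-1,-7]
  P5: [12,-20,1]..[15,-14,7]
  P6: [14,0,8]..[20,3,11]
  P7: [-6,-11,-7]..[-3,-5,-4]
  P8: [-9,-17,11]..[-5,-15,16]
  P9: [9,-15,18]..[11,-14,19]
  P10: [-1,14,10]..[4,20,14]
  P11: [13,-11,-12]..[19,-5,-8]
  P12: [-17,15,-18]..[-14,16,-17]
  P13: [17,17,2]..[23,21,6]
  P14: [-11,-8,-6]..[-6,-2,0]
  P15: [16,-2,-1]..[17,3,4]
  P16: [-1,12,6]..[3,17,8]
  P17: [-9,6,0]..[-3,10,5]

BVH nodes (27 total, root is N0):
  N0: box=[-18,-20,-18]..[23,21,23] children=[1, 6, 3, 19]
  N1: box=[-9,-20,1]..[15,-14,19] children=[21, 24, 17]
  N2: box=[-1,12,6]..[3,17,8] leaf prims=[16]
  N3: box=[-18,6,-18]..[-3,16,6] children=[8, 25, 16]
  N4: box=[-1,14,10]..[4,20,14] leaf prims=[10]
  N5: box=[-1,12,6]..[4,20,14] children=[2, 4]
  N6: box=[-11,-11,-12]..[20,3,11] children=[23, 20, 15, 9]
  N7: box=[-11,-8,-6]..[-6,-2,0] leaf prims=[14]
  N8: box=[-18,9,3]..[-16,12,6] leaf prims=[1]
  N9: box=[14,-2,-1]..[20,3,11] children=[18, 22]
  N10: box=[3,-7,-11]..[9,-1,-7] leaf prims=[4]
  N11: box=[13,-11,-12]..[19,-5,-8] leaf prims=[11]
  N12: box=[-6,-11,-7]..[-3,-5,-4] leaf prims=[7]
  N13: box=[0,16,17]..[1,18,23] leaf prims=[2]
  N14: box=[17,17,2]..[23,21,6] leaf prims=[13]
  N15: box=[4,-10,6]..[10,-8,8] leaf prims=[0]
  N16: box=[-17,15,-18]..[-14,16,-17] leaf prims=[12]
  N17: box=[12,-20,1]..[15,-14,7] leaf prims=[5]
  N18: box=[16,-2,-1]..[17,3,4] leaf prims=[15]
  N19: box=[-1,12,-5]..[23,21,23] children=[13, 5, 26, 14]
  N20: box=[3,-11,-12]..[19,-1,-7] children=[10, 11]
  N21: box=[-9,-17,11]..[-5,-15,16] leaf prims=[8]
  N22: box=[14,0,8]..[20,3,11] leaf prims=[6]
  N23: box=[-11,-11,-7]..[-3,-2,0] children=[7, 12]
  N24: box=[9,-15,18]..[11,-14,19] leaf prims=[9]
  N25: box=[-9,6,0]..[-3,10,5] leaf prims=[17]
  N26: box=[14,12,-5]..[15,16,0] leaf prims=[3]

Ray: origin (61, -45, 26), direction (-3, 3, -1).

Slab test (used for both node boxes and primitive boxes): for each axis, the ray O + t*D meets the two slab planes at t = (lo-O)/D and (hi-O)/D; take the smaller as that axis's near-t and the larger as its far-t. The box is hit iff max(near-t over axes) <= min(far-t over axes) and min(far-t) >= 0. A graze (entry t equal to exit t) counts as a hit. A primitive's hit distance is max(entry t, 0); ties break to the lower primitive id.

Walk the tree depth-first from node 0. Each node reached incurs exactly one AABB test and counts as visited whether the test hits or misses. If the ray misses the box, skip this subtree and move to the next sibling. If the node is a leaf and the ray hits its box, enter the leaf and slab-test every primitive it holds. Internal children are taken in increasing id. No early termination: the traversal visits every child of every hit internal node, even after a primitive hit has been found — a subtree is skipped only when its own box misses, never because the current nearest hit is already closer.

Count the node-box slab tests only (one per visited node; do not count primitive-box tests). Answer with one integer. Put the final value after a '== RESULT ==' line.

Walk:
N0 x:[38/3,79/3] y:[25/3,22] z:[3,44] -> hit [38/3,22], descend [1, 3, 6, 19]
  N1 x:[46/3,70/3] y:[25/3,31/3] z:[7,25] -> miss, prune
  N3 x:[64/3,79/3] y:[17,61/3] z:[20,44] -> miss, prune
  N6 x:[41/3,24] y:[34/3,16] z:[15,38] -> hit [15,16], descend [9, 15, 20, 23]
    N9 x:[41/3,47/3] y:[43/3,16] z:[15,27] -> hit [15,47/3], descend [18, 22]
      N18 x:[44/3,15] y:[43/3,16] z:[22,27] -> miss, prune
      N22 x:[41/3,47/3] y:[15,16] z:[15,18] -> hit [15,47/3] leaf, test {P6@t=15}
    N15 x:[17,19] y:[35/3,37/3] z:[18,20] -> miss, prune
    N20 x:[14,58/3] y:[34/3,44/3] z:[33,38] -> miss, prune
    N23 x:[64/3,24] y:[34/3,43/3] z:[26,33] -> miss, prune
  N19 x:[38/3,62/3] y:[19,22] z:[3,31] -> hit [19,62/3], descend [5, 13, 14, 26]
    N5 x:[19,62/3] y:[19,65/3] z:[12,20] -> hit [19,20], descend [2, 4]
      N2 x:[58/3,62/3] y:[19,62/3] z:[18,20] -> hit [58/3,20] leaf, test {P16@t=58/3}
      N4 x:[19,62/3] y:[59/3,65/3] z:[12,16] -> miss, prune
    N13 x:[20,61/3] y:[61/3,21] z:[3,9] -> miss, prune
    N14 x:[38/3,44/3] y:[62/3,22] z:[20,24] -> miss, prune
    N26 x:[46/3,47/3] y:[19,61/3] z:[26,31] -> miss, prune

Visited [0, 1, 3, 6, 9, 18, 22, 15, 20, 23, 19, 5, 2, 4, 13, 14, 26]. Tests: 17 box, 2 leaf. Nearest: P6.

== RESULT ==
17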